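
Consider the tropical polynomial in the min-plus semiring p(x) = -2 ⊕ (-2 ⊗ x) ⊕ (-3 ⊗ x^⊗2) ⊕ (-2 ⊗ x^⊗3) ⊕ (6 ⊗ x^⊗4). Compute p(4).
p(4) = -2

A tropical monomial a ⊗ x^⊗i evaluates to a + i · x. Evaluating each term at x = 4:
  Term 0 contributes -2 + 0 · 4 = -2
  Term 1 contributes -2 + 1 · 4 = 2
  Term 2 contributes -3 + 2 · 4 = 5
  Term 3 contributes -2 + 3 · 4 = 10
  Term 4 contributes 6 + 4 · 4 = 22
p(4) = ⊕ of these = min[-2, 2, 5, 10, 22] = -2.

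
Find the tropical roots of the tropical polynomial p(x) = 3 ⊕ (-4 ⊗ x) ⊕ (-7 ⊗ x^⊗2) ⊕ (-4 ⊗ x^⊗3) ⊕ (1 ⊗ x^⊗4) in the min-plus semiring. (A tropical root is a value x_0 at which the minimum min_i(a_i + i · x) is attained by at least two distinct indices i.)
Roots: {-5, -3, 3, 7}

Each tropical root is a break point of the lower envelope of the lines y = a_i + i · x (there are 5 lines, with slopes 0, 1, ..., 4). Only the lines that attain the minimum somewhere contribute to roots; other lines are dominated. Here the surviving (envelope) indices are i = 4, i = 3, i = 2, i = 1, i = 0.
Intersections between consecutive envelope lines give the roots: for adjacent envelope indices i < j the intersection is x = (a_i − a_j) / (j − i). Reading off the sorted break points: {-5, -3, 3, 7}.
Verification: at each break x_0, at least two indices attain the minimum of min_i(a_i + i · x_0).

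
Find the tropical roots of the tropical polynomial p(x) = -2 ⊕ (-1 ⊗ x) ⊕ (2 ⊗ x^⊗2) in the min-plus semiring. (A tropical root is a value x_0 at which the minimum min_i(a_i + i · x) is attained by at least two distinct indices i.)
Roots: {-3, -1}

Each tropical root is a break point of the lower envelope of the lines y = a_i + i · x (there are 3 lines, with slopes 0, 1, ..., 2). Only the lines that attain the minimum somewhere contribute to roots; other lines are dominated. Here the surviving (envelope) indices are i = 2, i = 1, i = 0.
Intersections between consecutive envelope lines give the roots: for adjacent envelope indices i < j the intersection is x = (a_i − a_j) / (j − i). Reading off the sorted break points: {-3, -1}.
Verification: at each break x_0, at least two indices attain the minimum of min_i(a_i + i · x_0).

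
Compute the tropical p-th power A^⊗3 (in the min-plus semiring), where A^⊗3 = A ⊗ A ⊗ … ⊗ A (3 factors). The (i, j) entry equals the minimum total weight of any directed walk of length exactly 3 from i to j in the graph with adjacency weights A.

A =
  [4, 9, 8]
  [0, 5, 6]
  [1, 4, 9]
A^⊗3 =
  [12, 16, 16]
  [8, 12, 12]
  [8, 13, 12]

Each entry (A^⊗3)_ij equals the minimum over all length-3 walks i = v_0 → v_1 → … → v_3 = j of Σ_t A[v_t][v_{t+1}]. For example, for (i, j) = (0, 2) we minimise over 9 possible intermediate vertex sequences; the minimum is 16, attained along the walk 0 → 0 → 0 → 2.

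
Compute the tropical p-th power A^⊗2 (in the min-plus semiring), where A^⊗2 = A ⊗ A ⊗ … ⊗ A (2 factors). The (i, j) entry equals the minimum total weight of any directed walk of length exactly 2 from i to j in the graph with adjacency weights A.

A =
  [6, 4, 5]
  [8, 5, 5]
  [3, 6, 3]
A^⊗2 =
  [8, 9, 8]
  [8, 10, 8]
  [6, 7, 6]

Each entry (A^⊗2)_ij equals the minimum over all length-2 walks i = v_0 → v_1 → … → v_2 = j of Σ_t A[v_t][v_{t+1}]. For example, for (i, j) = (0, 2) we minimise over 3 possible intermediate vertex sequences; the minimum is 8, attained along the walk 0 → 2 → 2.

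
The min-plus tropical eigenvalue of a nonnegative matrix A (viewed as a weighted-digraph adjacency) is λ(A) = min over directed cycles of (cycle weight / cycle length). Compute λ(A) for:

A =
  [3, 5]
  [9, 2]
λ(A) = 2

Enumerate directed cycles and compute their means (weight / length). Sample:
  cycle 0 → 0: weight = 3, length = 1, mean = 3/1 ≈ 3.000
  cycle 1 → 1: weight = 2, length = 1, mean = 2/1 ≈ 2.000
  cycle 0 → 1 → 0: weight = 14, length = 2, mean = 14/2 ≈ 7.000
  cycle 1 → 0 → 1: weight = 14, length = 2, mean = 14/2 ≈ 7.000
Minimum mean = 2.000, attained e.g. along the cycle 1 → 1 with weight 2 and length 1. So λ(A) = 2/1 = 2.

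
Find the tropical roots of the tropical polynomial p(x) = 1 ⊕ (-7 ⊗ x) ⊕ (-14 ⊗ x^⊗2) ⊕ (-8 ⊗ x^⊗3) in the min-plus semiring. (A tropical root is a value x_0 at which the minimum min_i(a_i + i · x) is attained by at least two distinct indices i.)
Roots: {-6, 7, 8}

Each tropical root is a break point of the lower envelope of the lines y = a_i + i · x (there are 4 lines, with slopes 0, 1, ..., 3). Only the lines that attain the minimum somewhere contribute to roots; other lines are dominated. Here the surviving (envelope) indices are i = 3, i = 2, i = 1, i = 0.
Intersections between consecutive envelope lines give the roots: for adjacent envelope indices i < j the intersection is x = (a_i − a_j) / (j − i). Reading off the sorted break points: {-6, 7, 8}.
Verification: at each break x_0, at least two indices attain the minimum of min_i(a_i + i · x_0).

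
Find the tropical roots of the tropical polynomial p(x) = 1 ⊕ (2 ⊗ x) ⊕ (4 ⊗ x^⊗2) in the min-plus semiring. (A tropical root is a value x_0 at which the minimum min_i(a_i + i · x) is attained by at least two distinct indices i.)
Roots: {-2, -1}

Each tropical root is a break point of the lower envelope of the lines y = a_i + i · x (there are 3 lines, with slopes 0, 1, ..., 2). Only the lines that attain the minimum somewhere contribute to roots; other lines are dominated. Here the surviving (envelope) indices are i = 2, i = 1, i = 0.
Intersections between consecutive envelope lines give the roots: for adjacent envelope indices i < j the intersection is x = (a_i − a_j) / (j − i). Reading off the sorted break points: {-2, -1}.
Verification: at each break x_0, at least two indices attain the minimum of min_i(a_i + i · x_0).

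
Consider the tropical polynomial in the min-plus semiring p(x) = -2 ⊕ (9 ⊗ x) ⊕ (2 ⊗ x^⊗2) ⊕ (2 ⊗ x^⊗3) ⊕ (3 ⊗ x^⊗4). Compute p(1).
p(1) = -2

A tropical monomial a ⊗ x^⊗i evaluates to a + i · x. Evaluating each term at x = 1:
  Term 0 contributes -2 + 0 · 1 = -2
  Term 1 contributes 9 + 1 · 1 = 10
  Term 2 contributes 2 + 2 · 1 = 4
  Term 3 contributes 2 + 3 · 1 = 5
  Term 4 contributes 3 + 4 · 1 = 7
p(1) = ⊕ of these = min[-2, 10, 4, 5, 7] = -2.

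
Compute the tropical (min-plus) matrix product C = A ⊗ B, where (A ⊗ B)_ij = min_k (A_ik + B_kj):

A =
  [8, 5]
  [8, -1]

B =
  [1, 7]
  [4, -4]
A ⊗ B =
  [9, 1]
  [3, -5]

Apply the min-plus product entry-by-entry:
  C[0][0] = min over k of (A[0][0] + B[0][0] = 8 + 1 = 9, A[0][1] + B[1][0] = 5 + 4 = 9) = 9 (attained at k = 0)
  C[0][1] = min over k of (A[0][0] + B[0][1] = 8 + 7 = 15, A[0][1] + B[1][1] = 5 + -4 = 1) = 1 (attained at k = 1)
  C[1][0] = min over k of (A[1][0] + B[0][0] = 8 + 1 = 9, A[1][1] + B[1][0] = -1 + 4 = 3) = 3 (attained at k = 1)
  C[1][1] = min over k of (A[1][0] + B[0][1] = 8 + 7 = 15, A[1][1] + B[1][1] = -1 + -4 = -5) = -5 (attained at k = 1)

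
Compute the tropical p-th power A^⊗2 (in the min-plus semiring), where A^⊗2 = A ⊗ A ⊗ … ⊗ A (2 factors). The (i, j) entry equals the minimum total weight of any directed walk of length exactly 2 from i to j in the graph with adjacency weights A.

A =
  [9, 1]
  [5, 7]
A^⊗2 =
  [6, 8]
  [12, 6]

Each entry (A^⊗2)_ij equals the minimum over all length-2 walks i = v_0 → v_1 → … → v_2 = j of Σ_t A[v_t][v_{t+1}]. For example, for (i, j) = (0, 1) we minimise over 2 possible intermediate vertex sequences; the minimum is 8, attained along the walk 0 → 1 → 1.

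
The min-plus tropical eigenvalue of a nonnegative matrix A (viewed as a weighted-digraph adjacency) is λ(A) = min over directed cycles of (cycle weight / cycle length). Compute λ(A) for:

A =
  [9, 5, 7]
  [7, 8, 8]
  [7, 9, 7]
λ(A) = 6

Enumerate directed cycles and compute their means (weight / length). Sample:
  cycle 0 → 0: weight = 9, length = 1, mean = 9/1 ≈ 9.000
  cycle 1 → 1: weight = 8, length = 1, mean = 8/1 ≈ 8.000
  cycle 2 → 2: weight = 7, length = 1, mean = 7/1 ≈ 7.000
  cycle 0 → 1 → 0: weight = 12, length = 2, mean = 12/2 ≈ 6.000
  cycle 0 → 2 → 0: weight = 14, length = 2, mean = 14/2 ≈ 7.000
  cycle 1 → 0 → 1: weight = 12, length = 2, mean = 12/2 ≈ 6.000
Minimum mean = 6.000, attained e.g. along the cycle 0 → 1 → 0 with weight 12 and length 2. So λ(A) = 12/2 = 6.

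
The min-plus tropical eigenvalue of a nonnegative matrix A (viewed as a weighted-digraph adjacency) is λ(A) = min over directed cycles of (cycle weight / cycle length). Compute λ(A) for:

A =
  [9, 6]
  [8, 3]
λ(A) = 3

Enumerate directed cycles and compute their means (weight / length). Sample:
  cycle 0 → 0: weight = 9, length = 1, mean = 9/1 ≈ 9.000
  cycle 1 → 1: weight = 3, length = 1, mean = 3/1 ≈ 3.000
  cycle 0 → 1 → 0: weight = 14, length = 2, mean = 14/2 ≈ 7.000
  cycle 1 → 0 → 1: weight = 14, length = 2, mean = 14/2 ≈ 7.000
Minimum mean = 3.000, attained e.g. along the cycle 1 → 1 with weight 3 and length 1. So λ(A) = 3/1 = 3.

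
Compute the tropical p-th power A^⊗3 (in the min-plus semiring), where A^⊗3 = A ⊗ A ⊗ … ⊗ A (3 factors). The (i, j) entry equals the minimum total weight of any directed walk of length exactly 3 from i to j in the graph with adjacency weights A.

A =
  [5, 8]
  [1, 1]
A^⊗3 =
  [10, 10]
  [3, 3]

Each entry (A^⊗3)_ij equals the minimum over all length-3 walks i = v_0 → v_1 → … → v_3 = j of Σ_t A[v_t][v_{t+1}]. For example, for (i, j) = (0, 1) we minimise over 4 possible intermediate vertex sequences; the minimum is 10, attained along the walk 0 → 1 → 1 → 1.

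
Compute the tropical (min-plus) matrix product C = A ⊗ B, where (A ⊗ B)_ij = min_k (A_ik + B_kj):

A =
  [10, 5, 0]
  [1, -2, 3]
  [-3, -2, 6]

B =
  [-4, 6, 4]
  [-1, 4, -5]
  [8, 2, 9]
A ⊗ B =
  [4, 2, 0]
  [-3, 2, -7]
  [-7, 2, -7]

Apply the min-plus product entry-by-entry:
  C[0][0] = min over k of (A[0][0] + B[0][0] = 10 + -4 = 6, A[0][1] + B[1][0] = 5 + -1 = 4, A[0][2] + B[2][0] = 0 + 8 = 8) = 4 (attained at k = 1)
  C[0][1] = min over k of (A[0][0] + B[0][1] = 10 + 6 = 16, A[0][1] + B[1][1] = 5 + 4 = 9, A[0][2] + B[2][1] = 0 + 2 = 2) = 2 (attained at k = 2)
  C[0][2] = min over k of (A[0][0] + B[0][2] = 10 + 4 = 14, A[0][1] + B[1][2] = 5 + -5 = 0, A[0][2] + B[2][2] = 0 + 9 = 9) = 0 (attained at k = 1)
  C[1][0] = min over k of (A[1][0] + B[0][0] = 1 + -4 = -3, A[1][1] + B[1][0] = -2 + -1 = -3, A[1][2] + B[2][0] = 3 + 8 = 11) = -3 (attained at k = 0)
  C[1][1] = min over k of (A[1][0] + B[0][1] = 1 + 6 = 7, A[1][1] + B[1][1] = -2 + 4 = 2, A[1][2] + B[2][1] = 3 + 2 = 5) = 2 (attained at k = 1)
  C[1][2] = min over k of (A[1][0] + B[0][2] = 1 + 4 = 5, A[1][1] + B[1][2] = -2 + -5 = -7, A[1][2] + B[2][2] = 3 + 9 = 12) = -7 (attained at k = 1)
  C[2][0] = min over k of (A[2][0] + B[0][0] = -3 + -4 = -7, A[2][1] + B[1][0] = -2 + -1 = -3, A[2][2] + B[2][0] = 6 + 8 = 14) = -7 (attained at k = 0)
  C[2][1] = min over k of (A[2][0] + B[0][1] = -3 + 6 = 3, A[2][1] + B[1][1] = -2 + 4 = 2, A[2][2] + B[2][1] = 6 + 2 = 8) = 2 (attained at k = 1)
  C[2][2] = min over k of (A[2][0] + B[0][2] = -3 + 4 = 1, A[2][1] + B[1][2] = -2 + -5 = -7, A[2][2] + B[2][2] = 6 + 9 = 15) = -7 (attained at k = 1)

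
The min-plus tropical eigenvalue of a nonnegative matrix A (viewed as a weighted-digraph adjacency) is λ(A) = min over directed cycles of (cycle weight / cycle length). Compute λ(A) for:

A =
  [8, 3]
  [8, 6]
λ(A) = 11/2

Enumerate directed cycles and compute their means (weight / length). Sample:
  cycle 0 → 0: weight = 8, length = 1, mean = 8/1 ≈ 8.000
  cycle 1 → 1: weight = 6, length = 1, mean = 6/1 ≈ 6.000
  cycle 0 → 1 → 0: weight = 11, length = 2, mean = 11/2 ≈ 5.500
  cycle 1 → 0 → 1: weight = 11, length = 2, mean = 11/2 ≈ 5.500
Minimum mean = 5.500, attained e.g. along the cycle 0 → 1 → 0 with weight 11 and length 2. So λ(A) = 11/2 = 11/2.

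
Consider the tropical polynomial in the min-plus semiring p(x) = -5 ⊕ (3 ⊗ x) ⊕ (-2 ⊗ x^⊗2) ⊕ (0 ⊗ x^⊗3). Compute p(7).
p(7) = -5

A tropical monomial a ⊗ x^⊗i evaluates to a + i · x. Evaluating each term at x = 7:
  Term 0 contributes -5 + 0 · 7 = -5
  Term 1 contributes 3 + 1 · 7 = 10
  Term 2 contributes -2 + 2 · 7 = 12
  Term 3 contributes 0 + 3 · 7 = 21
p(7) = ⊕ of these = min[-5, 10, 12, 21] = -5.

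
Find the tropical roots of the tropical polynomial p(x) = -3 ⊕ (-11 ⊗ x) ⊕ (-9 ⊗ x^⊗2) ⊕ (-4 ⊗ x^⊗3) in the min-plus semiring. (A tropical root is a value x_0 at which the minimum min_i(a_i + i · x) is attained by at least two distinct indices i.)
Roots: {-5, -2, 8}

Each tropical root is a break point of the lower envelope of the lines y = a_i + i · x (there are 4 lines, with slopes 0, 1, ..., 3). Only the lines that attain the minimum somewhere contribute to roots; other lines are dominated. Here the surviving (envelope) indices are i = 3, i = 2, i = 1, i = 0.
Intersections between consecutive envelope lines give the roots: for adjacent envelope indices i < j the intersection is x = (a_i − a_j) / (j − i). Reading off the sorted break points: {-5, -2, 8}.
Verification: at each break x_0, at least two indices attain the minimum of min_i(a_i + i · x_0).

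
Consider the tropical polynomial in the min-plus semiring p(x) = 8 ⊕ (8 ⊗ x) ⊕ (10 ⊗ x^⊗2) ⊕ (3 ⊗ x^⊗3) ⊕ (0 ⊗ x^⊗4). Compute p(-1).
p(-1) = -4

A tropical monomial a ⊗ x^⊗i evaluates to a + i · x. Evaluating each term at x = -1:
  Term 0 contributes 8 + 0 · -1 = 8
  Term 1 contributes 8 + 1 · -1 = 7
  Term 2 contributes 10 + 2 · -1 = 8
  Term 3 contributes 3 + 3 · -1 = 0
  Term 4 contributes 0 + 4 · -1 = -4
p(-1) = ⊕ of these = min[8, 7, 8, 0, -4] = -4.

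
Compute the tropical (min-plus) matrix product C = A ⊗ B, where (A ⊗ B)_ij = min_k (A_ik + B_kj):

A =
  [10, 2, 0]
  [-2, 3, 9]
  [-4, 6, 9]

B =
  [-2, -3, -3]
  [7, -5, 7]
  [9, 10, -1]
A ⊗ B =
  [8, -3, -1]
  [-4, -5, -5]
  [-6, -7, -7]

Apply the min-plus product entry-by-entry:
  C[0][0] = min over k of (A[0][0] + B[0][0] = 10 + -2 = 8, A[0][1] + B[1][0] = 2 + 7 = 9, A[0][2] + B[2][0] = 0 + 9 = 9) = 8 (attained at k = 0)
  C[0][1] = min over k of (A[0][0] + B[0][1] = 10 + -3 = 7, A[0][1] + B[1][1] = 2 + -5 = -3, A[0][2] + B[2][1] = 0 + 10 = 10) = -3 (attained at k = 1)
  C[0][2] = min over k of (A[0][0] + B[0][2] = 10 + -3 = 7, A[0][1] + B[1][2] = 2 + 7 = 9, A[0][2] + B[2][2] = 0 + -1 = -1) = -1 (attained at k = 2)
  C[1][0] = min over k of (A[1][0] + B[0][0] = -2 + -2 = -4, A[1][1] + B[1][0] = 3 + 7 = 10, A[1][2] + B[2][0] = 9 + 9 = 18) = -4 (attained at k = 0)
  C[1][1] = min over k of (A[1][0] + B[0][1] = -2 + -3 = -5, A[1][1] + B[1][1] = 3 + -5 = -2, A[1][2] + B[2][1] = 9 + 10 = 19) = -5 (attained at k = 0)
  C[1][2] = min over k of (A[1][0] + B[0][2] = -2 + -3 = -5, A[1][1] + B[1][2] = 3 + 7 = 10, A[1][2] + B[2][2] = 9 + -1 = 8) = -5 (attained at k = 0)
  C[2][0] = min over k of (A[2][0] + B[0][0] = -4 + -2 = -6, A[2][1] + B[1][0] = 6 + 7 = 13, A[2][2] + B[2][0] = 9 + 9 = 18) = -6 (attained at k = 0)
  C[2][1] = min over k of (A[2][0] + B[0][1] = -4 + -3 = -7, A[2][1] + B[1][1] = 6 + -5 = 1, A[2][2] + B[2][1] = 9 + 10 = 19) = -7 (attained at k = 0)
  C[2][2] = min over k of (A[2][0] + B[0][2] = -4 + -3 = -7, A[2][1] + B[1][2] = 6 + 7 = 13, A[2][2] + B[2][2] = 9 + -1 = 8) = -7 (attained at k = 0)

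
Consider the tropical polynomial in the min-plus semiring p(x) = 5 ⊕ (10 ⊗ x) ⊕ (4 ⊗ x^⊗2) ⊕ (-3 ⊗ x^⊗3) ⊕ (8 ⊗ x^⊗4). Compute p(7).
p(7) = 5

A tropical monomial a ⊗ x^⊗i evaluates to a + i · x. Evaluating each term at x = 7:
  Term 0 contributes 5 + 0 · 7 = 5
  Term 1 contributes 10 + 1 · 7 = 17
  Term 2 contributes 4 + 2 · 7 = 18
  Term 3 contributes -3 + 3 · 7 = 18
  Term 4 contributes 8 + 4 · 7 = 36
p(7) = ⊕ of these = min[5, 17, 18, 18, 36] = 5.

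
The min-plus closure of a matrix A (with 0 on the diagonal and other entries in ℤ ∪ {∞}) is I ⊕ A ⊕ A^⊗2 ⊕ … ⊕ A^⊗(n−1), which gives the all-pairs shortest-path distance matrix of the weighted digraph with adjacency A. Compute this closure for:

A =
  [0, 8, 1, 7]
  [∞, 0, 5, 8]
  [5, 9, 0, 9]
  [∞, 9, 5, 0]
Closure =
  [0, 8, 1, 7]
  [10, 0, 5, 8]
  [5, 9, 0, 9]
  [10, 9, 5, 0]

This is the Floyd-Warshall all-pairs shortest-path computation. For each intermediate vertex k = 0, 1, …, 3, update dist[i][j] ← min(dist[i][j], dist[i][k] + dist[k][j]). The final matrix gives, for each (i, j), the minimum total weight of any directed path from i to j (possibly empty when i = j).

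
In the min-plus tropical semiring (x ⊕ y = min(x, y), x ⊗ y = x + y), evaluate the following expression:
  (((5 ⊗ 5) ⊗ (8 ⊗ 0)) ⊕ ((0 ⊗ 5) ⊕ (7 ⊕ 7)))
(((5 ⊗ 5) ⊗ (8 ⊗ 0)) ⊕ ((0 ⊗ 5) ⊕ (7 ⊕ 7))) = 5

Expand innermost to outermost. Recall ⊕ takes the minimum of its arguments and ⊗ takes their sum. Working out the expression (((5 ⊗ 5) ⊗ (8 ⊗ 0)) ⊕ ((0 ⊗ 5) ⊕ (7 ⊕ 7))) gives 5.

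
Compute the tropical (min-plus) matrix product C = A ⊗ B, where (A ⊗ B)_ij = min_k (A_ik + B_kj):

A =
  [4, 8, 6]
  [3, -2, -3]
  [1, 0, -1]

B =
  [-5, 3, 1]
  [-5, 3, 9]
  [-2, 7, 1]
A ⊗ B =
  [-1, 7, 5]
  [-7, 1, -2]
  [-5, 3, 0]

Apply the min-plus product entry-by-entry:
  C[0][0] = min over k of (A[0][0] + B[0][0] = 4 + -5 = -1, A[0][1] + B[1][0] = 8 + -5 = 3, A[0][2] + B[2][0] = 6 + -2 = 4) = -1 (attained at k = 0)
  C[0][1] = min over k of (A[0][0] + B[0][1] = 4 + 3 = 7, A[0][1] + B[1][1] = 8 + 3 = 11, A[0][2] + B[2][1] = 6 + 7 = 13) = 7 (attained at k = 0)
  C[0][2] = min over k of (A[0][0] + B[0][2] = 4 + 1 = 5, A[0][1] + B[1][2] = 8 + 9 = 17, A[0][2] + B[2][2] = 6 + 1 = 7) = 5 (attained at k = 0)
  C[1][0] = min over k of (A[1][0] + B[0][0] = 3 + -5 = -2, A[1][1] + B[1][0] = -2 + -5 = -7, A[1][2] + B[2][0] = -3 + -2 = -5) = -7 (attained at k = 1)
  C[1][1] = min over k of (A[1][0] + B[0][1] = 3 + 3 = 6, A[1][1] + B[1][1] = -2 + 3 = 1, A[1][2] + B[2][1] = -3 + 7 = 4) = 1 (attained at k = 1)
  C[1][2] = min over k of (A[1][0] + B[0][2] = 3 + 1 = 4, A[1][1] + B[1][2] = -2 + 9 = 7, A[1][2] + B[2][2] = -3 + 1 = -2) = -2 (attained at k = 2)
  C[2][0] = min over k of (A[2][0] + B[0][0] = 1 + -5 = -4, A[2][1] + B[1][0] = 0 + -5 = -5, A[2][2] + B[2][0] = -1 + -2 = -3) = -5 (attained at k = 1)
  C[2][1] = min over k of (A[2][0] + B[0][1] = 1 + 3 = 4, A[2][1] + B[1][1] = 0 + 3 = 3, A[2][2] + B[2][1] = -1 + 7 = 6) = 3 (attained at k = 1)
  C[2][2] = min over k of (A[2][0] + B[0][2] = 1 + 1 = 2, A[2][1] + B[1][2] = 0 + 9 = 9, A[2][2] + B[2][2] = -1 + 1 = 0) = 0 (attained at k = 2)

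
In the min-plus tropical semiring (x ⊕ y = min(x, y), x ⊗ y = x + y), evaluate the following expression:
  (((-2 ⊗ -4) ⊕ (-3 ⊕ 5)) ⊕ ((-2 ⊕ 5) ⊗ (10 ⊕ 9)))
(((-2 ⊗ -4) ⊕ (-3 ⊕ 5)) ⊕ ((-2 ⊕ 5) ⊗ (10 ⊕ 9))) = -6

Expand innermost to outermost. Recall ⊕ takes the minimum of its arguments and ⊗ takes their sum. Working out the expression (((-2 ⊗ -4) ⊕ (-3 ⊕ 5)) ⊕ ((-2 ⊕ 5) ⊗ (10 ⊕ 9))) gives -6.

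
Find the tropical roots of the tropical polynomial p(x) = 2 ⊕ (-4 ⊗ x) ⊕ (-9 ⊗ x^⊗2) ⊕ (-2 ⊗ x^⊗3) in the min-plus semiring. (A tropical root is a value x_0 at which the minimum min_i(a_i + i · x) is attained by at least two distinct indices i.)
Roots: {-7, 5, 6}

Each tropical root is a break point of the lower envelope of the lines y = a_i + i · x (there are 4 lines, with slopes 0, 1, ..., 3). Only the lines that attain the minimum somewhere contribute to roots; other lines are dominated. Here the surviving (envelope) indices are i = 3, i = 2, i = 1, i = 0.
Intersections between consecutive envelope lines give the roots: for adjacent envelope indices i < j the intersection is x = (a_i − a_j) / (j − i). Reading off the sorted break points: {-7, 5, 6}.
Verification: at each break x_0, at least two indices attain the minimum of min_i(a_i + i · x_0).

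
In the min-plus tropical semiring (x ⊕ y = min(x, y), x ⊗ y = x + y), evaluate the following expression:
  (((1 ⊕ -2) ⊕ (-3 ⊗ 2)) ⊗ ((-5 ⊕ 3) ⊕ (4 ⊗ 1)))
(((1 ⊕ -2) ⊕ (-3 ⊗ 2)) ⊗ ((-5 ⊕ 3) ⊕ (4 ⊗ 1))) = -7

Expand innermost to outermost. Recall ⊕ takes the minimum of its arguments and ⊗ takes their sum. Working out the expression (((1 ⊕ -2) ⊕ (-3 ⊗ 2)) ⊗ ((-5 ⊕ 3) ⊕ (4 ⊗ 1))) gives -7.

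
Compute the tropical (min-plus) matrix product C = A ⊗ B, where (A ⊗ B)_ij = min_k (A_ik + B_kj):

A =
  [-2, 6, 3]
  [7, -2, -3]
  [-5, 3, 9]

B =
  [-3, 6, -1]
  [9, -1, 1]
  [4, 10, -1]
A ⊗ B =
  [-5, 4, -3]
  [1, -3, -4]
  [-8, 1, -6]

Apply the min-plus product entry-by-entry:
  C[0][0] = min over k of (A[0][0] + B[0][0] = -2 + -3 = -5, A[0][1] + B[1][0] = 6 + 9 = 15, A[0][2] + B[2][0] = 3 + 4 = 7) = -5 (attained at k = 0)
  C[0][1] = min over k of (A[0][0] + B[0][1] = -2 + 6 = 4, A[0][1] + B[1][1] = 6 + -1 = 5, A[0][2] + B[2][1] = 3 + 10 = 13) = 4 (attained at k = 0)
  C[0][2] = min over k of (A[0][0] + B[0][2] = -2 + -1 = -3, A[0][1] + B[1][2] = 6 + 1 = 7, A[0][2] + B[2][2] = 3 + -1 = 2) = -3 (attained at k = 0)
  C[1][0] = min over k of (A[1][0] + B[0][0] = 7 + -3 = 4, A[1][1] + B[1][0] = -2 + 9 = 7, A[1][2] + B[2][0] = -3 + 4 = 1) = 1 (attained at k = 2)
  C[1][1] = min over k of (A[1][0] + B[0][1] = 7 + 6 = 13, A[1][1] + B[1][1] = -2 + -1 = -3, A[1][2] + B[2][1] = -3 + 10 = 7) = -3 (attained at k = 1)
  C[1][2] = min over k of (A[1][0] + B[0][2] = 7 + -1 = 6, A[1][1] + B[1][2] = -2 + 1 = -1, A[1][2] + B[2][2] = -3 + -1 = -4) = -4 (attained at k = 2)
  C[2][0] = min over k of (A[2][0] + B[0][0] = -5 + -3 = -8, A[2][1] + B[1][0] = 3 + 9 = 12, A[2][2] + B[2][0] = 9 + 4 = 13) = -8 (attained at k = 0)
  C[2][1] = min over k of (A[2][0] + B[0][1] = -5 + 6 = 1, A[2][1] + B[1][1] = 3 + -1 = 2, A[2][2] + B[2][1] = 9 + 10 = 19) = 1 (attained at k = 0)
  C[2][2] = min over k of (A[2][0] + B[0][2] = -5 + -1 = -6, A[2][1] + B[1][2] = 3 + 1 = 4, A[2][2] + B[2][2] = 9 + -1 = 8) = -6 (attained at k = 0)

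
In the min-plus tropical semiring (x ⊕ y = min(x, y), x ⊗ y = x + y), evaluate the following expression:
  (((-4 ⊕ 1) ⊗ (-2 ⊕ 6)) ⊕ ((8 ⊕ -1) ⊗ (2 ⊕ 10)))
(((-4 ⊕ 1) ⊗ (-2 ⊕ 6)) ⊕ ((8 ⊕ -1) ⊗ (2 ⊕ 10))) = -6

Expand innermost to outermost. Recall ⊕ takes the minimum of its arguments and ⊗ takes their sum. Working out the expression (((-4 ⊕ 1) ⊗ (-2 ⊕ 6)) ⊕ ((8 ⊕ -1) ⊗ (2 ⊕ 10))) gives -6.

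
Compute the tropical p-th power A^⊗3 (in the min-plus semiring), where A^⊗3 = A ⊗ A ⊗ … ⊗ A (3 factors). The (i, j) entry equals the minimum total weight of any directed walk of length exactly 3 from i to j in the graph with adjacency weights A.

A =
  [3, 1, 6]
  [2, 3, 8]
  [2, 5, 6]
A^⊗3 =
  [6, 4, 9]
  [5, 6, 11]
  [5, 6, 11]

Each entry (A^⊗3)_ij equals the minimum over all length-3 walks i = v_0 → v_1 → … → v_3 = j of Σ_t A[v_t][v_{t+1}]. For example, for (i, j) = (0, 2) we minimise over 9 possible intermediate vertex sequences; the minimum is 9, attained along the walk 0 → 1 → 0 → 2.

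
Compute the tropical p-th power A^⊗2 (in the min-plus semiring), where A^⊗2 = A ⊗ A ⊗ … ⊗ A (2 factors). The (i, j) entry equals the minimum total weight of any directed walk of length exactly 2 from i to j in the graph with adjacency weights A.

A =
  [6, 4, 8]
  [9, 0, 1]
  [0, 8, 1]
A^⊗2 =
  [8, 4, 5]
  [1, 0, 1]
  [1, 4, 2]

Each entry (A^⊗2)_ij equals the minimum over all length-2 walks i = v_0 → v_1 → … → v_2 = j of Σ_t A[v_t][v_{t+1}]. For example, for (i, j) = (0, 2) we minimise over 3 possible intermediate vertex sequences; the minimum is 5, attained along the walk 0 → 1 → 2.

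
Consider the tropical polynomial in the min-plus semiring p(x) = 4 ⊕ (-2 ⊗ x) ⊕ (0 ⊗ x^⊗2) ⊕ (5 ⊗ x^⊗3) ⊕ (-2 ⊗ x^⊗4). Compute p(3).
p(3) = 1

A tropical monomial a ⊗ x^⊗i evaluates to a + i · x. Evaluating each term at x = 3:
  Term 0 contributes 4 + 0 · 3 = 4
  Term 1 contributes -2 + 1 · 3 = 1
  Term 2 contributes 0 + 2 · 3 = 6
  Term 3 contributes 5 + 3 · 3 = 14
  Term 4 contributes -2 + 4 · 3 = 10
p(3) = ⊕ of these = min[4, 1, 6, 14, 10] = 1.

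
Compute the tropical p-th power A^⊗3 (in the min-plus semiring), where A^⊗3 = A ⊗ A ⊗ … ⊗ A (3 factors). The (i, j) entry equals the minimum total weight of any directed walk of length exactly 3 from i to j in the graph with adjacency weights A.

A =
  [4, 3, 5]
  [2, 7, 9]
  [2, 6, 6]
A^⊗3 =
  [9, 8, 10]
  [7, 9, 11]
  [7, 9, 11]

Each entry (A^⊗3)_ij equals the minimum over all length-3 walks i = v_0 → v_1 → … → v_3 = j of Σ_t A[v_t][v_{t+1}]. For example, for (i, j) = (0, 2) we minimise over 9 possible intermediate vertex sequences; the minimum is 10, attained along the walk 0 → 1 → 0 → 2.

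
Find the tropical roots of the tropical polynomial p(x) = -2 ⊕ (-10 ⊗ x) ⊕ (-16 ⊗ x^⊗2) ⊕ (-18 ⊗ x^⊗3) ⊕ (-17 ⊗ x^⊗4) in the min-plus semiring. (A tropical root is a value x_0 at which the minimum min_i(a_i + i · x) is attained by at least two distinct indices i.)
Roots: {-1, 2, 6, 8}

Each tropical root is a break point of the lower envelope of the lines y = a_i + i · x (there are 5 lines, with slopes 0, 1, ..., 4). Only the lines that attain the minimum somewhere contribute to roots; other lines are dominated. Here the surviving (envelope) indices are i = 4, i = 3, i = 2, i = 1, i = 0.
Intersections between consecutive envelope lines give the roots: for adjacent envelope indices i < j the intersection is x = (a_i − a_j) / (j − i). Reading off the sorted break points: {-1, 2, 6, 8}.
Verification: at each break x_0, at least two indices attain the minimum of min_i(a_i + i · x_0).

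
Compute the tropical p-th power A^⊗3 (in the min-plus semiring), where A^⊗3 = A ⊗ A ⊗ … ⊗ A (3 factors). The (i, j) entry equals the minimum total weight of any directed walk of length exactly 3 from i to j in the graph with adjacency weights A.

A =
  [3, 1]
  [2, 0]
A^⊗3 =
  [3, 1]
  [2, 0]

Each entry (A^⊗3)_ij equals the minimum over all length-3 walks i = v_0 → v_1 → … → v_3 = j of Σ_t A[v_t][v_{t+1}]. For example, for (i, j) = (0, 1) we minimise over 4 possible intermediate vertex sequences; the minimum is 1, attained along the walk 0 → 1 → 1 → 1.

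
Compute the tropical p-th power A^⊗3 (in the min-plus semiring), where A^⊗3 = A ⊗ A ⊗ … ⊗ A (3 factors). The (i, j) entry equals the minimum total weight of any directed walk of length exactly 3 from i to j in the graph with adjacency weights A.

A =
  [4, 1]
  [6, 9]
A^⊗3 =
  [11, 8]
  [13, 11]

Each entry (A^⊗3)_ij equals the minimum over all length-3 walks i = v_0 → v_1 → … → v_3 = j of Σ_t A[v_t][v_{t+1}]. For example, for (i, j) = (0, 1) we minimise over 4 possible intermediate vertex sequences; the minimum is 8, attained along the walk 0 → 1 → 0 → 1.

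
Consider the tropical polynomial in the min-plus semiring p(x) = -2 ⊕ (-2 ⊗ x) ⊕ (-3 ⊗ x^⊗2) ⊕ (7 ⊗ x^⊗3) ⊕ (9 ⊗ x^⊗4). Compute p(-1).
p(-1) = -5

A tropical monomial a ⊗ x^⊗i evaluates to a + i · x. Evaluating each term at x = -1:
  Term 0 contributes -2 + 0 · -1 = -2
  Term 1 contributes -2 + 1 · -1 = -3
  Term 2 contributes -3 + 2 · -1 = -5
  Term 3 contributes 7 + 3 · -1 = 4
  Term 4 contributes 9 + 4 · -1 = 5
p(-1) = ⊕ of these = min[-2, -3, -5, 4, 5] = -5.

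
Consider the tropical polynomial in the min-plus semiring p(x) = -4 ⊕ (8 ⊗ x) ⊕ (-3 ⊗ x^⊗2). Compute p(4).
p(4) = -4

A tropical monomial a ⊗ x^⊗i evaluates to a + i · x. Evaluating each term at x = 4:
  Term 0 contributes -4 + 0 · 4 = -4
  Term 1 contributes 8 + 1 · 4 = 12
  Term 2 contributes -3 + 2 · 4 = 5
p(4) = ⊕ of these = min[-4, 12, 5] = -4.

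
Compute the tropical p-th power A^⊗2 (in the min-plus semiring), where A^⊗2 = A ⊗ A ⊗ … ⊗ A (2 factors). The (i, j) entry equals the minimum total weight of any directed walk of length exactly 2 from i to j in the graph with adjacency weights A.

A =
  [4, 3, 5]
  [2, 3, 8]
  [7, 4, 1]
A^⊗2 =
  [5, 6, 6]
  [5, 5, 7]
  [6, 5, 2]

Each entry (A^⊗2)_ij equals the minimum over all length-2 walks i = v_0 → v_1 → … → v_2 = j of Σ_t A[v_t][v_{t+1}]. For example, for (i, j) = (0, 2) we minimise over 3 possible intermediate vertex sequences; the minimum is 6, attained along the walk 0 → 2 → 2.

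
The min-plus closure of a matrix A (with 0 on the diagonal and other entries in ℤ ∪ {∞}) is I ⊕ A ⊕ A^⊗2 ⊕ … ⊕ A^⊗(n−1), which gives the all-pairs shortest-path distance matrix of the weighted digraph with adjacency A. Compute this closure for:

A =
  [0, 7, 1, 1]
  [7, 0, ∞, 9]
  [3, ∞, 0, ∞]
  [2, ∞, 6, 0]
Closure =
  [0, 7, 1, 1]
  [7, 0, 8, 8]
  [3, 10, 0, 4]
  [2, 9, 3, 0]

This is the Floyd-Warshall all-pairs shortest-path computation. For each intermediate vertex k = 0, 1, …, 3, update dist[i][j] ← min(dist[i][j], dist[i][k] + dist[k][j]). The final matrix gives, for each (i, j), the minimum total weight of any directed path from i to j (possibly empty when i = j).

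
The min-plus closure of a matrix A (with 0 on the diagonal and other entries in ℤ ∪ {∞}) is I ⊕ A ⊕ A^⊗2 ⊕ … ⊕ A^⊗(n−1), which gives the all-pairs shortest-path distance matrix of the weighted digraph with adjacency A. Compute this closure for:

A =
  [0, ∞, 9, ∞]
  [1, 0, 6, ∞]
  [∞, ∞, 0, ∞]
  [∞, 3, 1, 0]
Closure =
  [0, ∞, 9, ∞]
  [1, 0, 6, ∞]
  [∞, ∞, 0, ∞]
  [4, 3, 1, 0]

This is the Floyd-Warshall all-pairs shortest-path computation. For each intermediate vertex k = 0, 1, …, 3, update dist[i][j] ← min(dist[i][j], dist[i][k] + dist[k][j]). The final matrix gives, for each (i, j), the minimum total weight of any directed path from i to j (possibly empty when i = j).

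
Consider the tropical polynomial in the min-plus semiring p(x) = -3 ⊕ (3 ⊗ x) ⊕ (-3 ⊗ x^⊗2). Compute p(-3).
p(-3) = -9

A tropical monomial a ⊗ x^⊗i evaluates to a + i · x. Evaluating each term at x = -3:
  Term 0 contributes -3 + 0 · -3 = -3
  Term 1 contributes 3 + 1 · -3 = 0
  Term 2 contributes -3 + 2 · -3 = -9
p(-3) = ⊕ of these = min[-3, 0, -9] = -9.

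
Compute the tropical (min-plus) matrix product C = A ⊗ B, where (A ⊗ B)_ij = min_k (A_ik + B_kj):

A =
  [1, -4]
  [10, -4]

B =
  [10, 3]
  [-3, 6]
A ⊗ B =
  [-7, 2]
  [-7, 2]

Apply the min-plus product entry-by-entry:
  C[0][0] = min over k of (A[0][0] + B[0][0] = 1 + 10 = 11, A[0][1] + B[1][0] = -4 + -3 = -7) = -7 (attained at k = 1)
  C[0][1] = min over k of (A[0][0] + B[0][1] = 1 + 3 = 4, A[0][1] + B[1][1] = -4 + 6 = 2) = 2 (attained at k = 1)
  C[1][0] = min over k of (A[1][0] + B[0][0] = 10 + 10 = 20, A[1][1] + B[1][0] = -4 + -3 = -7) = -7 (attained at k = 1)
  C[1][1] = min over k of (A[1][0] + B[0][1] = 10 + 3 = 13, A[1][1] + B[1][1] = -4 + 6 = 2) = 2 (attained at k = 1)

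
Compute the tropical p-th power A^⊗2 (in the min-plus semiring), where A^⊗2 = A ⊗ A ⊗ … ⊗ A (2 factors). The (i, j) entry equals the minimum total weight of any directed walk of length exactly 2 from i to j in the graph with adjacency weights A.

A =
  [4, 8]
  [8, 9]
A^⊗2 =
  [8, 12]
  [12, 16]

Each entry (A^⊗2)_ij equals the minimum over all length-2 walks i = v_0 → v_1 → … → v_2 = j of Σ_t A[v_t][v_{t+1}]. For example, for (i, j) = (0, 1) we minimise over 2 possible intermediate vertex sequences; the minimum is 12, attained along the walk 0 → 0 → 1.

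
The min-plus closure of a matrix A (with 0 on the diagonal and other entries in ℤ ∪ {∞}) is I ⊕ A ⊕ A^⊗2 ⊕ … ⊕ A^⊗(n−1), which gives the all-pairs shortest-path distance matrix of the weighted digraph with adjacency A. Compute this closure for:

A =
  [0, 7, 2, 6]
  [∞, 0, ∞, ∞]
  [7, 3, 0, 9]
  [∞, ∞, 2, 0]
Closure =
  [0, 5, 2, 6]
  [∞, 0, ∞, ∞]
  [7, 3, 0, 9]
  [9, 5, 2, 0]

This is the Floyd-Warshall all-pairs shortest-path computation. For each intermediate vertex k = 0, 1, …, 3, update dist[i][j] ← min(dist[i][j], dist[i][k] + dist[k][j]). The final matrix gives, for each (i, j), the minimum total weight of any directed path from i to j (possibly empty when i = j).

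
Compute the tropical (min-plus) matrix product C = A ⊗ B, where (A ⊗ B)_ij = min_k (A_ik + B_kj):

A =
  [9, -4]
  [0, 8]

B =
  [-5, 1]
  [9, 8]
A ⊗ B =
  [4, 4]
  [-5, 1]

Apply the min-plus product entry-by-entry:
  C[0][0] = min over k of (A[0][0] + B[0][0] = 9 + -5 = 4, A[0][1] + B[1][0] = -4 + 9 = 5) = 4 (attained at k = 0)
  C[0][1] = min over k of (A[0][0] + B[0][1] = 9 + 1 = 10, A[0][1] + B[1][1] = -4 + 8 = 4) = 4 (attained at k = 1)
  C[1][0] = min over k of (A[1][0] + B[0][0] = 0 + -5 = -5, A[1][1] + B[1][0] = 8 + 9 = 17) = -5 (attained at k = 0)
  C[1][1] = min over k of (A[1][0] + B[0][1] = 0 + 1 = 1, A[1][1] + B[1][1] = 8 + 8 = 16) = 1 (attained at k = 0)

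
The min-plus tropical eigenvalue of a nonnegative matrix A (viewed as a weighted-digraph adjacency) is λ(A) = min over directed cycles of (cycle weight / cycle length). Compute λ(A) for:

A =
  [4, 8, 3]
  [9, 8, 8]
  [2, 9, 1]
λ(A) = 1

Enumerate directed cycles and compute their means (weight / length). Sample:
  cycle 0 → 0: weight = 4, length = 1, mean = 4/1 ≈ 4.000
  cycle 1 → 1: weight = 8, length = 1, mean = 8/1 ≈ 8.000
  cycle 2 → 2: weight = 1, length = 1, mean = 1/1 ≈ 1.000
  cycle 0 → 1 → 0: weight = 17, length = 2, mean = 17/2 ≈ 8.500
  cycle 0 → 2 → 0: weight = 5, length = 2, mean = 5/2 ≈ 2.500
  cycle 1 → 0 → 1: weight = 17, length = 2, mean = 17/2 ≈ 8.500
Minimum mean = 1.000, attained e.g. along the cycle 2 → 2 with weight 1 and length 1. So λ(A) = 1/1 = 1.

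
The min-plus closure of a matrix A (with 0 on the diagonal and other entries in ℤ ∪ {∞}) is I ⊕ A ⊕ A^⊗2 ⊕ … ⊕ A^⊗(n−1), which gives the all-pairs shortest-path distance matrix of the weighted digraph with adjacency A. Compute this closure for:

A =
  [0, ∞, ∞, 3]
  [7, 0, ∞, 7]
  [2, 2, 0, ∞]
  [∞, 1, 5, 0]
Closure =
  [0, 4, 8, 3]
  [7, 0, 12, 7]
  [2, 2, 0, 5]
  [7, 1, 5, 0]

This is the Floyd-Warshall all-pairs shortest-path computation. For each intermediate vertex k = 0, 1, …, 3, update dist[i][j] ← min(dist[i][j], dist[i][k] + dist[k][j]). The final matrix gives, for each (i, j), the minimum total weight of any directed path from i to j (possibly empty when i = j).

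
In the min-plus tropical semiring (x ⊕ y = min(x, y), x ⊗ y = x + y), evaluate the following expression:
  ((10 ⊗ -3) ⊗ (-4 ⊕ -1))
((10 ⊗ -3) ⊗ (-4 ⊕ -1)) = 3

Expand innermost to outermost. Recall ⊕ takes the minimum of its arguments and ⊗ takes their sum. Working out the expression ((10 ⊗ -3) ⊗ (-4 ⊕ -1)) gives 3.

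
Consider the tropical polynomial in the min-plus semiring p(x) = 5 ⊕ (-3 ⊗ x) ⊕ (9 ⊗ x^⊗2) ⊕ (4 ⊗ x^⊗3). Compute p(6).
p(6) = 3

A tropical monomial a ⊗ x^⊗i evaluates to a + i · x. Evaluating each term at x = 6:
  Term 0 contributes 5 + 0 · 6 = 5
  Term 1 contributes -3 + 1 · 6 = 3
  Term 2 contributes 9 + 2 · 6 = 21
  Term 3 contributes 4 + 3 · 6 = 22
p(6) = ⊕ of these = min[5, 3, 21, 22] = 3.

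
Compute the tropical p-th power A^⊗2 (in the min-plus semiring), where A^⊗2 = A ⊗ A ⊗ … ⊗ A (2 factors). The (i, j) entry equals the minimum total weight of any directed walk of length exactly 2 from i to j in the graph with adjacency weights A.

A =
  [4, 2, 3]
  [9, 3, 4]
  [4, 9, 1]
A^⊗2 =
  [7, 5, 4]
  [8, 6, 5]
  [5, 6, 2]

Each entry (A^⊗2)_ij equals the minimum over all length-2 walks i = v_0 → v_1 → … → v_2 = j of Σ_t A[v_t][v_{t+1}]. For example, for (i, j) = (0, 2) we minimise over 3 possible intermediate vertex sequences; the minimum is 4, attained along the walk 0 → 2 → 2.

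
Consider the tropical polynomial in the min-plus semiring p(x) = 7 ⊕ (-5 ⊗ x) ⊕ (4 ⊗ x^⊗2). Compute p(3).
p(3) = -2

A tropical monomial a ⊗ x^⊗i evaluates to a + i · x. Evaluating each term at x = 3:
  Term 0 contributes 7 + 0 · 3 = 7
  Term 1 contributes -5 + 1 · 3 = -2
  Term 2 contributes 4 + 2 · 3 = 10
p(3) = ⊕ of these = min[7, -2, 10] = -2.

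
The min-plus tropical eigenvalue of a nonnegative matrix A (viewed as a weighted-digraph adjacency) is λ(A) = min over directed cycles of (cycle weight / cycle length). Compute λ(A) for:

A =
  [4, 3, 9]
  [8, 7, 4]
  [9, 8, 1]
λ(A) = 1

Enumerate directed cycles and compute their means (weight / length). Sample:
  cycle 0 → 0: weight = 4, length = 1, mean = 4/1 ≈ 4.000
  cycle 1 → 1: weight = 7, length = 1, mean = 7/1 ≈ 7.000
  cycle 2 → 2: weight = 1, length = 1, mean = 1/1 ≈ 1.000
  cycle 0 → 1 → 0: weight = 11, length = 2, mean = 11/2 ≈ 5.500
  cycle 0 → 2 → 0: weight = 18, length = 2, mean = 18/2 ≈ 9.000
  cycle 1 → 0 → 1: weight = 11, length = 2, mean = 11/2 ≈ 5.500
Minimum mean = 1.000, attained e.g. along the cycle 2 → 2 with weight 1 and length 1. So λ(A) = 1/1 = 1.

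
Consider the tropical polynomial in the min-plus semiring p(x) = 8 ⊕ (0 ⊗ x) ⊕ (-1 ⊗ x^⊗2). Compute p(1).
p(1) = 1

A tropical monomial a ⊗ x^⊗i evaluates to a + i · x. Evaluating each term at x = 1:
  Term 0 contributes 8 + 0 · 1 = 8
  Term 1 contributes 0 + 1 · 1 = 1
  Term 2 contributes -1 + 2 · 1 = 1
p(1) = ⊕ of these = min[8, 1, 1] = 1.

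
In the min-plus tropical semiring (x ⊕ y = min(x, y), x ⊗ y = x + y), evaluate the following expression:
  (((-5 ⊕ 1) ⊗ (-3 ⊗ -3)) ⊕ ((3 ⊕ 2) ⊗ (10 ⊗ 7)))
(((-5 ⊕ 1) ⊗ (-3 ⊗ -3)) ⊕ ((3 ⊕ 2) ⊗ (10 ⊗ 7))) = -11

Expand innermost to outermost. Recall ⊕ takes the minimum of its arguments and ⊗ takes their sum. Working out the expression (((-5 ⊕ 1) ⊗ (-3 ⊗ -3)) ⊕ ((3 ⊕ 2) ⊗ (10 ⊗ 7))) gives -11.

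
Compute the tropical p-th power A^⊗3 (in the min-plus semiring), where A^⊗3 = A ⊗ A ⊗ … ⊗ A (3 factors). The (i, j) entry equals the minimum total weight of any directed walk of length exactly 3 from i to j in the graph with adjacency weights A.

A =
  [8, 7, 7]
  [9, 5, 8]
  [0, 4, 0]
A^⊗3 =
  [7, 11, 7]
  [8, 12, 8]
  [0, 4, 0]

Each entry (A^⊗3)_ij equals the minimum over all length-3 walks i = v_0 → v_1 → … → v_3 = j of Σ_t A[v_t][v_{t+1}]. For example, for (i, j) = (0, 2) we minimise over 9 possible intermediate vertex sequences; the minimum is 7, attained along the walk 0 → 2 → 2 → 2.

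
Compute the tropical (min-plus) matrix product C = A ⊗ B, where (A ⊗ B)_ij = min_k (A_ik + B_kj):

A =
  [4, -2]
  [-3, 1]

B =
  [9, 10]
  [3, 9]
A ⊗ B =
  [1, 7]
  [4, 7]

Apply the min-plus product entry-by-entry:
  C[0][0] = min over k of (A[0][0] + B[0][0] = 4 + 9 = 13, A[0][1] + B[1][0] = -2 + 3 = 1) = 1 (attained at k = 1)
  C[0][1] = min over k of (A[0][0] + B[0][1] = 4 + 10 = 14, A[0][1] + B[1][1] = -2 + 9 = 7) = 7 (attained at k = 1)
  C[1][0] = min over k of (A[1][0] + B[0][0] = -3 + 9 = 6, A[1][1] + B[1][0] = 1 + 3 = 4) = 4 (attained at k = 1)
  C[1][1] = min over k of (A[1][0] + B[0][1] = -3 + 10 = 7, A[1][1] + B[1][1] = 1 + 9 = 10) = 7 (attained at k = 0)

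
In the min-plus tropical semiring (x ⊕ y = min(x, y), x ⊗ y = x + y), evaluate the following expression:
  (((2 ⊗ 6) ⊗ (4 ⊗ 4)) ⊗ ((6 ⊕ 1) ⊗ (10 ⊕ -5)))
(((2 ⊗ 6) ⊗ (4 ⊗ 4)) ⊗ ((6 ⊕ 1) ⊗ (10 ⊕ -5))) = 12

Expand innermost to outermost. Recall ⊕ takes the minimum of its arguments and ⊗ takes their sum. Working out the expression (((2 ⊗ 6) ⊗ (4 ⊗ 4)) ⊗ ((6 ⊕ 1) ⊗ (10 ⊕ -5))) gives 12.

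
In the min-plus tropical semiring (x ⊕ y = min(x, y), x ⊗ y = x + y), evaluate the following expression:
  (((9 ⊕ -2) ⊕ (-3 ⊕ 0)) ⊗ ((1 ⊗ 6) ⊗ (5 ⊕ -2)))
(((9 ⊕ -2) ⊕ (-3 ⊕ 0)) ⊗ ((1 ⊗ 6) ⊗ (5 ⊕ -2))) = 2

Expand innermost to outermost. Recall ⊕ takes the minimum of its arguments and ⊗ takes their sum. Working out the expression (((9 ⊕ -2) ⊕ (-3 ⊕ 0)) ⊗ ((1 ⊗ 6) ⊗ (5 ⊕ -2))) gives 2.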